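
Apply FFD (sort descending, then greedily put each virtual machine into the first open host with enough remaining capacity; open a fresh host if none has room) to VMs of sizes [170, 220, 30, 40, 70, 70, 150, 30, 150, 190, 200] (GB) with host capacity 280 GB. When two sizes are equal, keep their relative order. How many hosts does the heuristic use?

Sorted descending: 220, 200, 190, 170, 150, 150, 70, 70, 40, 30, 30.
  220 → host 1 (new)  [load 220/280]
  200 → host 2 (new)  [load 200/280]
  190 → host 3 (new)  [load 190/280]
  170 → host 4 (new)  [load 170/280]
  150 → host 5 (new)  [load 150/280]
  150 → host 6 (new)  [load 150/280]
  70 → host 2  [load 270/280]
  70 → host 3  [load 260/280]
  40 → host 1  [load 260/280]
  30 → host 4  [load 200/280]
  30 → host 4  [load 230/280]
6 hosts opened.

6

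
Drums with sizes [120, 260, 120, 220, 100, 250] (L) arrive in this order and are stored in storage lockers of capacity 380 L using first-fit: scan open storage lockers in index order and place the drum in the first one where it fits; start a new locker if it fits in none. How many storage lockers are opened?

3

  120 → locker 1 (new)  [load 120/380]
  260 → locker 1  [load 380/380]
  120 → locker 2 (new)  [load 120/380]
  220 → locker 2  [load 340/380]
  100 → locker 3 (new)  [load 100/380]
  250 → locker 3  [load 350/380]
3 storage lockers opened.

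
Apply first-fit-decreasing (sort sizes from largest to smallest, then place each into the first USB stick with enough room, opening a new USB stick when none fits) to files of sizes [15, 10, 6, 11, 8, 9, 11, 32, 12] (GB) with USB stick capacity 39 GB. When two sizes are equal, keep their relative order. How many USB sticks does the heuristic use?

Sorted descending: 32, 15, 12, 11, 11, 10, 9, 8, 6.
  32 → USB stick 1 (new)  [load 32/39]
  15 → USB stick 2 (new)  [load 15/39]
  12 → USB stick 2  [load 27/39]
  11 → USB stick 2  [load 38/39]
  11 → USB stick 3 (new)  [load 11/39]
  10 → USB stick 3  [load 21/39]
  9 → USB stick 3  [load 30/39]
  8 → USB stick 3  [load 38/39]
  6 → USB stick 1  [load 38/39]
3 USB sticks opened.

3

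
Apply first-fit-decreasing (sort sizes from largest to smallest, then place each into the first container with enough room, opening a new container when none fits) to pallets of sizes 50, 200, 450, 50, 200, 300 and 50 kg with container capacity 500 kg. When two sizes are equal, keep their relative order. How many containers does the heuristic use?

3

Sorted descending: 450, 300, 200, 200, 50, 50, 50.
  450 → container 1 (new)  [load 450/500]
  300 → container 2 (new)  [load 300/500]
  200 → container 2  [load 500/500]
  200 → container 3 (new)  [load 200/500]
  50 → container 1  [load 500/500]
  50 → container 3  [load 250/500]
  50 → container 3  [load 300/500]
3 containers opened.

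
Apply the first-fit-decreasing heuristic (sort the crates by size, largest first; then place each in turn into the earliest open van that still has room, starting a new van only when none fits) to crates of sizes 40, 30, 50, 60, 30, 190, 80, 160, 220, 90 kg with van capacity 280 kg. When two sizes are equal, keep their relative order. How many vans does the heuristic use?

4

Sorted descending: 220, 190, 160, 90, 80, 60, 50, 40, 30, 30.
  220 → van 1 (new)  [load 220/280]
  190 → van 2 (new)  [load 190/280]
  160 → van 3 (new)  [load 160/280]
  90 → van 2  [load 280/280]
  80 → van 3  [load 240/280]
  60 → van 1  [load 280/280]
  50 → van 4 (new)  [load 50/280]
  40 → van 3  [load 280/280]
  30 → van 4  [load 80/280]
  30 → van 4  [load 110/280]
4 vans opened.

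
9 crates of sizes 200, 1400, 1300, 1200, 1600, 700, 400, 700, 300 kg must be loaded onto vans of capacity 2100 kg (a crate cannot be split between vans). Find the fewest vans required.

4

Total = 1600 + 1400 + 1300 + 1200 + 700 + 700 + 400 + 300 + 200 = 7800 kg.
Lower bound: ⌈7800/2100⌉ = 4 vans.
A packing using 4 vans:
  van 1: 1600 + 400 = 2000
  van 2: 1400 + 700 = 2100
  van 3: 1300 + 700 = 2000
  van 4: 1200 + 300 + 200 = 1700
This matches the lower bound, so 4 is optimal.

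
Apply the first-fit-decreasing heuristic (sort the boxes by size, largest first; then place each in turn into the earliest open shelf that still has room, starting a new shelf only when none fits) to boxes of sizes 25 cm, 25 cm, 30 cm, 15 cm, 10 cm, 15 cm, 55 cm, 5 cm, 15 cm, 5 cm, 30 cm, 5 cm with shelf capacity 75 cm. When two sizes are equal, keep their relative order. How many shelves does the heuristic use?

Sorted descending: 55, 30, 30, 25, 25, 15, 15, 15, 10, 5, 5, 5.
  55 → shelf 1 (new)  [load 55/75]
  30 → shelf 2 (new)  [load 30/75]
  30 → shelf 2  [load 60/75]
  25 → shelf 3 (new)  [load 25/75]
  25 → shelf 3  [load 50/75]
  15 → shelf 1  [load 70/75]
  15 → shelf 2  [load 75/75]
  15 → shelf 3  [load 65/75]
  10 → shelf 3  [load 75/75]
  5 → shelf 1  [load 75/75]
  5 → shelf 4 (new)  [load 5/75]
  5 → shelf 4  [load 10/75]
4 shelves opened.

4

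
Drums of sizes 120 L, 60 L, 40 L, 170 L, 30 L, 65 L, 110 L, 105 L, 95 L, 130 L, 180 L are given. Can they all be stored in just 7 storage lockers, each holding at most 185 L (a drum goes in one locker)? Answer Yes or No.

A valid assignment using 7 storage lockers:
  locker 1: 180 = 180
  locker 2: 170 = 170
  locker 3: 130 + 40 = 170
  locker 4: 120 + 65 = 185
  locker 5: 110 + 60 = 170
  locker 6: 105 + 30 = 135
  locker 7: 95 = 95
Every load is within 185 L, so 7 storage lockers suffice.

Yes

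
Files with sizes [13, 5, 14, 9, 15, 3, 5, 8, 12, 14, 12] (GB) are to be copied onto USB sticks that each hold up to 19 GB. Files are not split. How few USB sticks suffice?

Total = 15 + 14 + 14 + 13 + 12 + 12 + 9 + 8 + 5 + 5 + 3 = 110 GB.
Lower bound: ⌈110/19⌉ = 6 USB sticks.
A packing using 7 USB sticks:
  USB stick 1: 15 + 3 = 18
  USB stick 2: 14 + 5 = 19
  USB stick 3: 14 + 5 = 19
  USB stick 4: 13 = 13
  USB stick 5: 12 = 12
  USB stick 6: 12 = 12
  USB stick 7: 9 + 8 = 17
No arrangement into 6 USB sticks stays within capacity, so 7 is optimal.

7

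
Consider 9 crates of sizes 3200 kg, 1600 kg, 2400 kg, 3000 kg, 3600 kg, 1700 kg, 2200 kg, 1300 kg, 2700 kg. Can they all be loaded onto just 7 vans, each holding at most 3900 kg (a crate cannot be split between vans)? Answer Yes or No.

A valid assignment using 7 vans:
  van 1: 3600 = 3600
  van 2: 3200 = 3200
  van 3: 3000 = 3000
  van 4: 2700 = 2700
  van 5: 2400 + 1300 = 3700
  van 6: 2200 + 1700 = 3900
  van 7: 1600 = 1600
Every load is within 3900 kg, so 7 vans suffice.

Yes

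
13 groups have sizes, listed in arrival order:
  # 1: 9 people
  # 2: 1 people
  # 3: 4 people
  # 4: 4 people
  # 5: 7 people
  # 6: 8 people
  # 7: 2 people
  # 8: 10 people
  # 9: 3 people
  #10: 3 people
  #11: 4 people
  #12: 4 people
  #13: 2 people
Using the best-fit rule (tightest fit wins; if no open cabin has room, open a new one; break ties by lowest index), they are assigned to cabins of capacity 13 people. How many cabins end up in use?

5

  9 → cabin 1 (new)  [load 9/13]
  1 → cabin 1  [load 10/13]
  4 → cabin 2 (new)  [load 4/13]
  4 → cabin 2  [load 8/13]
  7 → cabin 3 (new)  [load 7/13]
  8 → cabin 4 (new)  [load 8/13]
  2 → cabin 1  [load 12/13]
  10 → cabin 5 (new)  [load 10/13]
  3 → cabin 5  [load 13/13]
  3 → cabin 2  [load 11/13]
  4 → cabin 4  [load 12/13]
  4 → cabin 3  [load 11/13]
  2 → cabin 2  [load 13/13]
5 cabins opened.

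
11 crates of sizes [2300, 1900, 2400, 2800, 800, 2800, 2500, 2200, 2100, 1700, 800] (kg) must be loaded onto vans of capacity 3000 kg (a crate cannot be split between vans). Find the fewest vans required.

9

Total = 2800 + 2800 + 2500 + 2400 + 2300 + 2200 + 2100 + 1900 + 1700 + 800 + 800 = 22300 kg.
Lower bound: ⌈22300/3000⌉ = 8 vans.
Also, 9 crates each exceed 1500 kg, and no two of those can share a van, so at least 9 vans are needed.
A packing using 9 vans:
  van 1: 2800 = 2800
  van 2: 2800 = 2800
  van 3: 2500 = 2500
  van 4: 2400 = 2400
  van 5: 2300 = 2300
  van 6: 2200 + 800 = 3000
  van 7: 2100 + 800 = 2900
  van 8: 1900 = 1900
  van 9: 1700 = 1700
This matches the lower bound, so 9 is optimal.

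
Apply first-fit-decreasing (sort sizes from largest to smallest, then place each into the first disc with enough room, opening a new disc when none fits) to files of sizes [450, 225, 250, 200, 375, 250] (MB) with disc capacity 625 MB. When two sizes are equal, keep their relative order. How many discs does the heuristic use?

4

Sorted descending: 450, 375, 250, 250, 225, 200.
  450 → disc 1 (new)  [load 450/625]
  375 → disc 2 (new)  [load 375/625]
  250 → disc 2  [load 625/625]
  250 → disc 3 (new)  [load 250/625]
  225 → disc 3  [load 475/625]
  200 → disc 4 (new)  [load 200/625]
4 discs opened.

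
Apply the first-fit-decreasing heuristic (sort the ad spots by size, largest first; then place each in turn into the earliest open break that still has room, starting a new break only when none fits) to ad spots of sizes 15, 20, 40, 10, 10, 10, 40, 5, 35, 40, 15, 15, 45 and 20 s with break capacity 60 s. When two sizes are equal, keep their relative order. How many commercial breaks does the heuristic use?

Sorted descending: 45, 40, 40, 40, 35, 20, 20, 15, 15, 15, 10, 10, 10, 5.
  45 → break 1 (new)  [load 45/60]
  40 → break 2 (new)  [load 40/60]
  40 → break 3 (new)  [load 40/60]
  40 → break 4 (new)  [load 40/60]
  35 → break 5 (new)  [load 35/60]
  20 → break 2  [load 60/60]
  20 → break 3  [load 60/60]
  15 → break 1  [load 60/60]
  15 → break 4  [load 55/60]
  15 → break 5  [load 50/60]
  10 → break 5  [load 60/60]
  10 → break 6 (new)  [load 10/60]
  10 → break 6  [load 20/60]
  5 → break 4  [load 60/60]
6 commercial breaks opened.

6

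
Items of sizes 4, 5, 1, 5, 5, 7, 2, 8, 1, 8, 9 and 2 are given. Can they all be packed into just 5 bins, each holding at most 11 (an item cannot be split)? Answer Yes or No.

Total = 57; ⌈57/11⌉ = 6.
At least 6 bins are required, but only 5 are allowed.

No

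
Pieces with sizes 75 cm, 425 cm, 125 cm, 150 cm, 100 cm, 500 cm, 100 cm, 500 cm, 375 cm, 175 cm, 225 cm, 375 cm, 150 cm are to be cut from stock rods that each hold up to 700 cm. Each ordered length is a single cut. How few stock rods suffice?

Total = 500 + 500 + 425 + 375 + 375 + 225 + 175 + 150 + 150 + 125 + 100 + 100 + 75 = 3275 cm.
Lower bound: ⌈3275/700⌉ = 5 stock rods.
A packing using 5 stock rods:
  stock rod 1: 500 + 175 = 675
  stock rod 2: 500 + 150 = 650
  stock rod 3: 425 + 225 = 650
  stock rod 4: 375 + 150 + 125 = 650
  stock rod 5: 375 + 100 + 100 + 75 = 650
This matches the lower bound, so 5 is optimal.

5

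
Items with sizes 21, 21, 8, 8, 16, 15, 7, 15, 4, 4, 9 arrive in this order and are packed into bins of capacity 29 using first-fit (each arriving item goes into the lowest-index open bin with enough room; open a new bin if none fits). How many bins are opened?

  21 → bin 1 (new)  [load 21/29]
  21 → bin 2 (new)  [load 21/29]
  8 → bin 1  [load 29/29]
  8 → bin 2  [load 29/29]
  16 → bin 3 (new)  [load 16/29]
  15 → bin 4 (new)  [load 15/29]
  7 → bin 3  [load 23/29]
  15 → bin 5 (new)  [load 15/29]
  4 → bin 3  [load 27/29]
  4 → bin 4  [load 19/29]
  9 → bin 4  [load 28/29]
5 bins opened.

5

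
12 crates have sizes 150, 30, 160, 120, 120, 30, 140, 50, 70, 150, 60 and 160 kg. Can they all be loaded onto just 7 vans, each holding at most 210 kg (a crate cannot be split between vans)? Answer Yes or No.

A valid assignment using 7 vans:
  van 1: 160 + 50 = 210
  van 2: 160 + 30 = 190
  van 3: 150 + 60 = 210
  van 4: 150 + 30 = 180
  van 5: 140 + 70 = 210
  van 6: 120 = 120
  van 7: 120 = 120
Every load is within 210 kg, so 7 vans suffice.

Yes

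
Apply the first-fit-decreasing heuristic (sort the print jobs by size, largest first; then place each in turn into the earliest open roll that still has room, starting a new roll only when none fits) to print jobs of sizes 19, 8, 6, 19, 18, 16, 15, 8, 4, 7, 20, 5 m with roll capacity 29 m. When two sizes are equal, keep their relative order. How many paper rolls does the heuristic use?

Sorted descending: 20, 19, 19, 18, 16, 15, 8, 8, 7, 6, 5, 4.
  20 → roll 1 (new)  [load 20/29]
  19 → roll 2 (new)  [load 19/29]
  19 → roll 3 (new)  [load 19/29]
  18 → roll 4 (new)  [load 18/29]
  16 → roll 5 (new)  [load 16/29]
  15 → roll 6 (new)  [load 15/29]
  8 → roll 1  [load 28/29]
  8 → roll 2  [load 27/29]
  7 → roll 3  [load 26/29]
  6 → roll 4  [load 24/29]
  5 → roll 4  [load 29/29]
  4 → roll 5  [load 20/29]
6 paper rolls opened.

6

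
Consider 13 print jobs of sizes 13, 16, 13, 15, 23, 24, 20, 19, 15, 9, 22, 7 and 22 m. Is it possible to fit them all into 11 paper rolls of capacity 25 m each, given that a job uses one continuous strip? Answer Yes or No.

A valid assignment using 11 paper rolls:
  roll 1: 24 = 24
  roll 2: 23 = 23
  roll 3: 22 = 22
  roll 4: 22 = 22
  roll 5: 20 = 20
  roll 6: 19 = 19
  roll 7: 16 + 9 = 25
  roll 8: 15 + 7 = 22
  roll 9: 15 = 15
  roll 10: 13 = 13
  roll 11: 13 = 13
Every load is within 25 m, so 11 paper rolls suffice.

Yes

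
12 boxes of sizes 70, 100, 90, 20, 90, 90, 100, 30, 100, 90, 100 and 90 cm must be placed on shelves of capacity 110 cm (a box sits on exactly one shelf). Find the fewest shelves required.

Total = 100 + 100 + 100 + 100 + 90 + 90 + 90 + 90 + 90 + 70 + 30 + 20 = 970 cm.
Lower bound: ⌈970/110⌉ = 9 shelves.
Also, 10 boxes each exceed 55 cm, and no two of those can share a shelf, so at least 10 shelves are needed.
A packing using 10 shelves:
  shelf 1: 100 = 100
  shelf 2: 100 = 100
  shelf 3: 100 = 100
  shelf 4: 100 = 100
  shelf 5: 90 + 20 = 110
  shelf 6: 90 = 90
  shelf 7: 90 = 90
  shelf 8: 90 = 90
  shelf 9: 90 = 90
  shelf 10: 70 + 30 = 100
This matches the lower bound, so 10 is optimal.

10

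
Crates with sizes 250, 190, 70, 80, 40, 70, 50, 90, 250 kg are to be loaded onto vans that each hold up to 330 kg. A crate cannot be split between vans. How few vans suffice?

4

Total = 250 + 250 + 190 + 90 + 80 + 70 + 70 + 50 + 40 = 1090 kg.
Lower bound: ⌈1090/330⌉ = 4 vans.
A packing using 4 vans:
  van 1: 250 + 80 = 330
  van 2: 250 + 70 = 320
  van 3: 190 + 90 + 50 = 330
  van 4: 70 + 40 = 110
This matches the lower bound, so 4 is optimal.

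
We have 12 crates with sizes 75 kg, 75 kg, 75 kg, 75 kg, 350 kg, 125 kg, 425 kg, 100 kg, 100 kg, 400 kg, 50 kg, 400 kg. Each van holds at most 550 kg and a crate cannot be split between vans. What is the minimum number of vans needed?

5

Total = 425 + 400 + 400 + 350 + 125 + 100 + 100 + 75 + 75 + 75 + 75 + 50 = 2250 kg.
Lower bound: ⌈2250/550⌉ = 5 vans.
A packing using 5 vans:
  van 1: 425 + 125 = 550
  van 2: 400 + 100 + 50 = 550
  van 3: 400 + 100 = 500
  van 4: 350 + 75 + 75 = 500
  van 5: 75 + 75 = 150
This matches the lower bound, so 5 is optimal.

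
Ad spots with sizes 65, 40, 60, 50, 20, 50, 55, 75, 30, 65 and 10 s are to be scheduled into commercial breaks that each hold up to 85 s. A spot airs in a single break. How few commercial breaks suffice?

Total = 75 + 65 + 65 + 60 + 55 + 50 + 50 + 40 + 30 + 20 + 10 = 520 s.
Lower bound: ⌈520/85⌉ = 7 commercial breaks.
A packing using 8 commercial breaks:
  break 1: 75 + 10 = 85
  break 2: 65 + 20 = 85
  break 3: 65 = 65
  break 4: 60 = 60
  break 5: 55 + 30 = 85
  break 6: 50 = 50
  break 7: 50 = 50
  break 8: 40 = 40
No arrangement into 7 commercial breaks stays within capacity, so 8 is optimal.

8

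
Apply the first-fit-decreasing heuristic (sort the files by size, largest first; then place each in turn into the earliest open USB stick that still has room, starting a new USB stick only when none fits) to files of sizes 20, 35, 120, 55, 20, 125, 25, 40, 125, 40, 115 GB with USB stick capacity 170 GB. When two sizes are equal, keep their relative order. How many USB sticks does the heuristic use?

5

Sorted descending: 125, 125, 120, 115, 55, 40, 40, 35, 25, 20, 20.
  125 → USB stick 1 (new)  [load 125/170]
  125 → USB stick 2 (new)  [load 125/170]
  120 → USB stick 3 (new)  [load 120/170]
  115 → USB stick 4 (new)  [load 115/170]
  55 → USB stick 4  [load 170/170]
  40 → USB stick 1  [load 165/170]
  40 → USB stick 2  [load 165/170]
  35 → USB stick 3  [load 155/170]
  25 → USB stick 5 (new)  [load 25/170]
  20 → USB stick 5  [load 45/170]
  20 → USB stick 5  [load 65/170]
5 USB sticks opened.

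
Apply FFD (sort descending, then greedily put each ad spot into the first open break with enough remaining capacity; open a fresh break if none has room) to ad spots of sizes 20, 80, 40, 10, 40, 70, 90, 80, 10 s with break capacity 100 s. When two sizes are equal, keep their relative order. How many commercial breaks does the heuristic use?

5

Sorted descending: 90, 80, 80, 70, 40, 40, 20, 10, 10.
  90 → break 1 (new)  [load 90/100]
  80 → break 2 (new)  [load 80/100]
  80 → break 3 (new)  [load 80/100]
  70 → break 4 (new)  [load 70/100]
  40 → break 5 (new)  [load 40/100]
  40 → break 5  [load 80/100]
  20 → break 2  [load 100/100]
  10 → break 1  [load 100/100]
  10 → break 3  [load 90/100]
5 commercial breaks opened.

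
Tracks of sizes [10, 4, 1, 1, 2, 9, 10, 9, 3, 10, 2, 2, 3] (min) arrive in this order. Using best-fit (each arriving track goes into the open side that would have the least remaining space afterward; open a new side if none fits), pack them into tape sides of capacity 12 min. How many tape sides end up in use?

  10 → side 1 (new)  [load 10/12]
  4 → side 2 (new)  [load 4/12]
  1 → side 1  [load 11/12]
  1 → side 1  [load 12/12]
  2 → side 2  [load 6/12]
  9 → side 3 (new)  [load 9/12]
  10 → side 4 (new)  [load 10/12]
  9 → side 5 (new)  [load 9/12]
  3 → side 3  [load 12/12]
  10 → side 6 (new)  [load 10/12]
  2 → side 4  [load 12/12]
  2 → side 6  [load 12/12]
  3 → side 5  [load 12/12]
6 tape sides opened.

6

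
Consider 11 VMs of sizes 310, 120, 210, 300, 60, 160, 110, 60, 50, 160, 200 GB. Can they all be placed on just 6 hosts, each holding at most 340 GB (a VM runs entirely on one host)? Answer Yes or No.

A valid assignment using 6 hosts:
  host 1: 310 = 310
  host 2: 300 = 300
  host 3: 210 + 120 = 330
  host 4: 200 + 110 = 310
  host 5: 160 + 160 = 320
  host 6: 60 + 60 + 50 = 170
Every load is within 340 GB, so 6 hosts suffice.

Yes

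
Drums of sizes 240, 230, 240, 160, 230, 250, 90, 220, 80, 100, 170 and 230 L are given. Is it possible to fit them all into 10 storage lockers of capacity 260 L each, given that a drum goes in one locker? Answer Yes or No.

Yes

A valid assignment using 10 storage lockers:
  locker 1: 250 = 250
  locker 2: 240 = 240
  locker 3: 240 = 240
  locker 4: 230 = 230
  locker 5: 230 = 230
  locker 6: 230 = 230
  locker 7: 220 = 220
  locker 8: 170 + 90 = 260
  locker 9: 160 + 100 = 260
  locker 10: 80 = 80
Every load is within 260 L, so 10 storage lockers suffice.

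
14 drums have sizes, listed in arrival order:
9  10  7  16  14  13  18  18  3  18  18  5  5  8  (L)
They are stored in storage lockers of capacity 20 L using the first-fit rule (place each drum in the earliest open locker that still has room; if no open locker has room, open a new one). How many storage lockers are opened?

9

  9 → locker 1 (new)  [load 9/20]
  10 → locker 1  [load 19/20]
  7 → locker 2 (new)  [load 7/20]
  16 → locker 3 (new)  [load 16/20]
  14 → locker 4 (new)  [load 14/20]
  13 → locker 2  [load 20/20]
  18 → locker 5 (new)  [load 18/20]
  18 → locker 6 (new)  [load 18/20]
  3 → locker 3  [load 19/20]
  18 → locker 7 (new)  [load 18/20]
  18 → locker 8 (new)  [load 18/20]
  5 → locker 4  [load 19/20]
  5 → locker 9 (new)  [load 5/20]
  8 → locker 9  [load 13/20]
9 storage lockers opened.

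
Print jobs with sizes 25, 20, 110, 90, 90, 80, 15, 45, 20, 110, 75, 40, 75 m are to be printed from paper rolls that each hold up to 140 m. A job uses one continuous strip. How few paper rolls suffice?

Total = 110 + 110 + 90 + 90 + 80 + 75 + 75 + 45 + 40 + 25 + 20 + 20 + 15 = 795 m.
Lower bound: ⌈795/140⌉ = 6 paper rolls.
Also, 7 print jobs each exceed 70 m, and no two of those can share a roll, so at least 7 paper rolls are needed.
A packing using 7 paper rolls:
  roll 1: 110 + 25 = 135
  roll 2: 110 + 20 = 130
  roll 3: 90 + 45 = 135
  roll 4: 90 + 40 = 130
  roll 5: 80 + 20 + 15 = 115
  roll 6: 75 = 75
  roll 7: 75 = 75
This matches the lower bound, so 7 is optimal.

7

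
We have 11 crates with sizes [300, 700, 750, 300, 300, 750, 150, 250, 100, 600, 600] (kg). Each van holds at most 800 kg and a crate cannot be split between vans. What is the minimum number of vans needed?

Total = 750 + 750 + 700 + 600 + 600 + 300 + 300 + 300 + 250 + 150 + 100 = 4800 kg.
Lower bound: ⌈4800/800⌉ = 6 vans.
A packing using 7 vans:
  van 1: 750 = 750
  van 2: 750 = 750
  van 3: 700 + 100 = 800
  van 4: 600 + 150 = 750
  van 5: 600 = 600
  van 6: 300 + 300 = 600
  van 7: 300 + 250 = 550
No arrangement into 6 vans stays within capacity, so 7 is optimal.

7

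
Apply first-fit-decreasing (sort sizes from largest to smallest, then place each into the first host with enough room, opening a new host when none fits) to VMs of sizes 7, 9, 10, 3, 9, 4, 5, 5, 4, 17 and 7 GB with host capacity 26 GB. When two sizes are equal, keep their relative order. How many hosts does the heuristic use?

Sorted descending: 17, 10, 9, 9, 7, 7, 5, 5, 4, 4, 3.
  17 → host 1 (new)  [load 17/26]
  10 → host 2 (new)  [load 10/26]
  9 → host 1  [load 26/26]
  9 → host 2  [load 19/26]
  7 → host 2  [load 26/26]
  7 → host 3 (new)  [load 7/26]
  5 → host 3  [load 12/26]
  5 → host 3  [load 17/26]
  4 → host 3  [load 21/26]
  4 → host 3  [load 25/26]
  3 → host 4 (new)  [load 3/26]
4 hosts opened.

4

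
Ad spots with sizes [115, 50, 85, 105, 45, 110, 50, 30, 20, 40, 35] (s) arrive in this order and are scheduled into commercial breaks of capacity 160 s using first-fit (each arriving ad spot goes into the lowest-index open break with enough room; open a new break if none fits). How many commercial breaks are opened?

5

  115 → break 1 (new)  [load 115/160]
  50 → break 2 (new)  [load 50/160]
  85 → break 2  [load 135/160]
  105 → break 3 (new)  [load 105/160]
  45 → break 1  [load 160/160]
  110 → break 4 (new)  [load 110/160]
  50 → break 3  [load 155/160]
  30 → break 4  [load 140/160]
  20 → break 2  [load 155/160]
  40 → break 5 (new)  [load 40/160]
  35 → break 5  [load 75/160]
5 commercial breaks opened.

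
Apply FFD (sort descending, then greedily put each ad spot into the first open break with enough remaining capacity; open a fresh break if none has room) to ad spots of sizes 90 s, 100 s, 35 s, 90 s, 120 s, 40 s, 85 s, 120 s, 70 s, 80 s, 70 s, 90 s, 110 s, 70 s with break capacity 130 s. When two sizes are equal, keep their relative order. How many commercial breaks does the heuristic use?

12

Sorted descending: 120, 120, 110, 100, 90, 90, 90, 85, 80, 70, 70, 70, 40, 35.
  120 → break 1 (new)  [load 120/130]
  120 → break 2 (new)  [load 120/130]
  110 → break 3 (new)  [load 110/130]
  100 → break 4 (new)  [load 100/130]
  90 → break 5 (new)  [load 90/130]
  90 → break 6 (new)  [load 90/130]
  90 → break 7 (new)  [load 90/130]
  85 → break 8 (new)  [load 85/130]
  80 → break 9 (new)  [load 80/130]
  70 → break 10 (new)  [load 70/130]
  70 → break 11 (new)  [load 70/130]
  70 → break 12 (new)  [load 70/130]
  40 → break 5  [load 130/130]
  35 → break 6  [load 125/130]
12 commercial breaks opened.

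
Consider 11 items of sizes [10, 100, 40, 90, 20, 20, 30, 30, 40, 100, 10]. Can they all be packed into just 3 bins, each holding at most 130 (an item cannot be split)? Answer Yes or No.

No

Total = 490; ⌈490/130⌉ = 4.
At least 4 bins are required, but only 3 are allowed.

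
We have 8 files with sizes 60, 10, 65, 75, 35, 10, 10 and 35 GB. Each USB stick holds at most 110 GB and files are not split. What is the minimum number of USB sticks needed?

Total = 75 + 65 + 60 + 35 + 35 + 10 + 10 + 10 = 300 GB.
Lower bound: ⌈300/110⌉ = 3 USB sticks.
A packing using 3 USB sticks:
  USB stick 1: 75 + 35 = 110
  USB stick 2: 65 + 35 + 10 = 110
  USB stick 3: 60 + 10 + 10 = 80
This matches the lower bound, so 3 is optimal.

3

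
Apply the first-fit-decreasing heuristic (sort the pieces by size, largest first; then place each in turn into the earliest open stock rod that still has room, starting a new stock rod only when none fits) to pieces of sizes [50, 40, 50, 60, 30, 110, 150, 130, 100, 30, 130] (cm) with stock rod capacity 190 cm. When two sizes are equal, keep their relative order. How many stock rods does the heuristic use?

5

Sorted descending: 150, 130, 130, 110, 100, 60, 50, 50, 40, 30, 30.
  150 → stock rod 1 (new)  [load 150/190]
  130 → stock rod 2 (new)  [load 130/190]
  130 → stock rod 3 (new)  [load 130/190]
  110 → stock rod 4 (new)  [load 110/190]
  100 → stock rod 5 (new)  [load 100/190]
  60 → stock rod 2  [load 190/190]
  50 → stock rod 3  [load 180/190]
  50 → stock rod 4  [load 160/190]
  40 → stock rod 1  [load 190/190]
  30 → stock rod 4  [load 190/190]
  30 → stock rod 5  [load 130/190]
5 stock rods opened.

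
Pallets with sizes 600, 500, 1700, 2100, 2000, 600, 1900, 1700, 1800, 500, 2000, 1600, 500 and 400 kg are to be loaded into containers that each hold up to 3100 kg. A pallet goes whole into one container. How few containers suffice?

Total = 2100 + 2000 + 2000 + 1900 + 1800 + 1700 + 1700 + 1600 + 600 + 600 + 500 + 500 + 500 + 400 = 17900 kg.
Lower bound: ⌈17900/3100⌉ = 6 containers.
Also, 8 pallets each exceed 1550 kg, and no two of those can share a container, so at least 8 containers are needed.
A packing using 8 containers:
  container 1: 2100 + 600 + 400 = 3100
  container 2: 2000 + 600 + 500 = 3100
  container 3: 2000 + 500 + 500 = 3000
  container 4: 1900 = 1900
  container 5: 1800 = 1800
  container 6: 1700 = 1700
  container 7: 1700 = 1700
  container 8: 1600 = 1600
This matches the lower bound, so 8 is optimal.

8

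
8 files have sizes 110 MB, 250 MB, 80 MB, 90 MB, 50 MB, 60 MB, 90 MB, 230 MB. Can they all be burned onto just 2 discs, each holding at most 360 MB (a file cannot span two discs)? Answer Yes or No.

Total = 960 MB; ⌈960/360⌉ = 3.
At least 3 discs are required, but only 2 are allowed.

No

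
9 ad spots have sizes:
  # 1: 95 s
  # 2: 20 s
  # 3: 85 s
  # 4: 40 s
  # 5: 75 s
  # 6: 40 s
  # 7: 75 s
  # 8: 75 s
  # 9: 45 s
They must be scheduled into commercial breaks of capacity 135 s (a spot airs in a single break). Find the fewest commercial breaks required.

5

Total = 95 + 85 + 75 + 75 + 75 + 45 + 40 + 40 + 20 = 550 s.
Lower bound: ⌈550/135⌉ = 5 commercial breaks.
A packing using 5 commercial breaks:
  break 1: 95 + 40 = 135
  break 2: 85 + 45 = 130
  break 3: 75 + 40 + 20 = 135
  break 4: 75 = 75
  break 5: 75 = 75
This matches the lower bound, so 5 is optimal.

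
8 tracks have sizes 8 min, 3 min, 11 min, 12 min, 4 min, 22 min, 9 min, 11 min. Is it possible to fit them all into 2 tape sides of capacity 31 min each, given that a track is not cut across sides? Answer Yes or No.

Total = 80 min; ⌈80/31⌉ = 3.
At least 3 tape sides are required, but only 2 are allowed.

No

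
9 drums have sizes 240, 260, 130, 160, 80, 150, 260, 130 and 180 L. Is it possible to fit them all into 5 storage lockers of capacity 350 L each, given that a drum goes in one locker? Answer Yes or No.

Total = 1590 L; ⌈1590/350⌉ = 5.
The bound of 5 does not rule out 5, but exhaustive search shows no assignment into 5 storage lockers of capacity 350 L exists — the minimum is 6.

No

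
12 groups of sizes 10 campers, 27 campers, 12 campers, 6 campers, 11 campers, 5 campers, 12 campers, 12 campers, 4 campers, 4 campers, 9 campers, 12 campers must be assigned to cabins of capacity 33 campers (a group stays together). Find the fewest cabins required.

Total = 27 + 12 + 12 + 12 + 12 + 11 + 10 + 9 + 6 + 5 + 4 + 4 = 124 campers.
Lower bound: ⌈124/33⌉ = 4 cabins.
A packing using 4 cabins:
  cabin 1: 27 + 6 = 33
  cabin 2: 12 + 12 + 9 = 33
  cabin 3: 12 + 12 + 5 + 4 = 33
  cabin 4: 11 + 10 + 4 = 25
This matches the lower bound, so 4 is optimal.

4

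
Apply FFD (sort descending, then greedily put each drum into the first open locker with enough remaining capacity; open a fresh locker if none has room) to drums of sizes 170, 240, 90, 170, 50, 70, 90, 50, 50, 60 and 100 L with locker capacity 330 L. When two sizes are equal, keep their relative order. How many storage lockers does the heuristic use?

Sorted descending: 240, 170, 170, 100, 90, 90, 70, 60, 50, 50, 50.
  240 → locker 1 (new)  [load 240/330]
  170 → locker 2 (new)  [load 170/330]
  170 → locker 3 (new)  [load 170/330]
  100 → locker 2  [load 270/330]
  90 → locker 1  [load 330/330]
  90 → locker 3  [load 260/330]
  70 → locker 3  [load 330/330]
  60 → locker 2  [load 330/330]
  50 → locker 4 (new)  [load 50/330]
  50 → locker 4  [load 100/330]
  50 → locker 4  [load 150/330]
4 storage lockers opened.

4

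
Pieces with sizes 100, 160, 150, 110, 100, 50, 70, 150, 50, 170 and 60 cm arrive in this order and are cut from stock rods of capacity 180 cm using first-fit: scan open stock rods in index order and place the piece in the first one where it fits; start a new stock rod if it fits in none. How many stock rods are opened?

8

  100 → stock rod 1 (new)  [load 100/180]
  160 → stock rod 2 (new)  [load 160/180]
  150 → stock rod 3 (new)  [load 150/180]
  110 → stock rod 4 (new)  [load 110/180]
  100 → stock rod 5 (new)  [load 100/180]
  50 → stock rod 1  [load 150/180]
  70 → stock rod 4  [load 180/180]
  150 → stock rod 6 (new)  [load 150/180]
  50 → stock rod 5  [load 150/180]
  170 → stock rod 7 (new)  [load 170/180]
  60 → stock rod 8 (new)  [load 60/180]
8 stock rods opened.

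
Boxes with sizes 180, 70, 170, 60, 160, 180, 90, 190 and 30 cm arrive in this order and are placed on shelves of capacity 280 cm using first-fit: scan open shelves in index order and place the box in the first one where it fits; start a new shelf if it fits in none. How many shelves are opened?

  180 → shelf 1 (new)  [load 180/280]
  70 → shelf 1  [load 250/280]
  170 → shelf 2 (new)  [load 170/280]
  60 → shelf 2  [load 230/280]
  160 → shelf 3 (new)  [load 160/280]
  180 → shelf 4 (new)  [load 180/280]
  90 → shelf 3  [load 250/280]
  190 → shelf 5 (new)  [load 190/280]
  30 → shelf 1  [load 280/280]
5 shelves opened.

5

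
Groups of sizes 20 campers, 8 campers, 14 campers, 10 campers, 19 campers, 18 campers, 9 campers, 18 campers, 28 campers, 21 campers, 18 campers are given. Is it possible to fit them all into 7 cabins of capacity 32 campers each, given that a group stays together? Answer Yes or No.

A valid assignment using 7 cabins:
  cabin 1: 28 = 28
  cabin 2: 21 + 10 = 31
  cabin 3: 20 + 9 = 29
  cabin 4: 19 + 8 = 27
  cabin 5: 18 + 14 = 32
  cabin 6: 18 = 18
  cabin 7: 18 = 18
Every load is within 32 campers, so 7 cabins suffice.

Yes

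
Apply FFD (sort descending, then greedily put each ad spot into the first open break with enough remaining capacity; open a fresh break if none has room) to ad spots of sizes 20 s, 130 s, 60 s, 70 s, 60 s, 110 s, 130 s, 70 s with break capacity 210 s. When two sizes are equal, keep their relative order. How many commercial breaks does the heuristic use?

Sorted descending: 130, 130, 110, 70, 70, 60, 60, 20.
  130 → break 1 (new)  [load 130/210]
  130 → break 2 (new)  [load 130/210]
  110 → break 3 (new)  [load 110/210]
  70 → break 1  [load 200/210]
  70 → break 2  [load 200/210]
  60 → break 3  [load 170/210]
  60 → break 4 (new)  [load 60/210]
  20 → break 3  [load 190/210]
4 commercial breaks opened.

4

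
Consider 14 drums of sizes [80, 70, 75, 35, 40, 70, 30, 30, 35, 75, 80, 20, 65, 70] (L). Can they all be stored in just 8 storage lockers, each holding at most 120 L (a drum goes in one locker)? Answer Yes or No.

Yes

A valid assignment using 8 storage lockers:
  locker 1: 80 + 40 = 120
  locker 2: 80 + 35 = 115
  locker 3: 75 + 35 = 110
  locker 4: 75 + 30 = 105
  locker 5: 70 + 30 + 20 = 120
  locker 6: 70 = 70
  locker 7: 70 = 70
  locker 8: 65 = 65
Every load is within 120 L, so 8 storage lockers suffice.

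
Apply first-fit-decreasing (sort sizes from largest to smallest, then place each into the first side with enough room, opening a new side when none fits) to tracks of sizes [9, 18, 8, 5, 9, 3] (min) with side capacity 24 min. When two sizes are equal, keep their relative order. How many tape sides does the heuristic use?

3

Sorted descending: 18, 9, 9, 8, 5, 3.
  18 → side 1 (new)  [load 18/24]
  9 → side 2 (new)  [load 9/24]
  9 → side 2  [load 18/24]
  8 → side 3 (new)  [load 8/24]
  5 → side 1  [load 23/24]
  3 → side 2  [load 21/24]
3 tape sides opened.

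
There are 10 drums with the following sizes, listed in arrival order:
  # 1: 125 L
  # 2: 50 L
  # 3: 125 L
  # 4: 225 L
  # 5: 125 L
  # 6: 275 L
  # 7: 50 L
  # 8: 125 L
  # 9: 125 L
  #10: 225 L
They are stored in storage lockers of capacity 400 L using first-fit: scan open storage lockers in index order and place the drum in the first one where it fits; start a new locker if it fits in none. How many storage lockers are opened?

  125 → locker 1 (new)  [load 125/400]
  50 → locker 1  [load 175/400]
  125 → locker 1  [load 300/400]
  225 → locker 2 (new)  [load 225/400]
  125 → locker 2  [load 350/400]
  275 → locker 3 (new)  [load 275/400]
  50 → locker 1  [load 350/400]
  125 → locker 3  [load 400/400]
  125 → locker 4 (new)  [load 125/400]
  225 → locker 4  [load 350/400]
4 storage lockers opened.

4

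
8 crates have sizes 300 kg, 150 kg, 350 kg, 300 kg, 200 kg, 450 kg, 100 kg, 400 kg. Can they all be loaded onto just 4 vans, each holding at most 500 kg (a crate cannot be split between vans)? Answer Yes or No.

Total = 2250 kg; ⌈2250/500⌉ = 5.
At least 5 vans are required, but only 4 are allowed.

No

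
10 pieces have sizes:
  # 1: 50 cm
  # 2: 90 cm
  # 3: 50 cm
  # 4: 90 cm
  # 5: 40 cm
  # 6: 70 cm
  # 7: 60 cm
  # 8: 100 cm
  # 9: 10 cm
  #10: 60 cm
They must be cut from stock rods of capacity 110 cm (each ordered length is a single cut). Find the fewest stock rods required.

6

Total = 100 + 90 + 90 + 70 + 60 + 60 + 50 + 50 + 40 + 10 = 620 cm.
Lower bound: ⌈620/110⌉ = 6 stock rods.
A packing using 6 stock rods:
  stock rod 1: 100 + 10 = 110
  stock rod 2: 90 = 90
  stock rod 3: 90 = 90
  stock rod 4: 70 + 40 = 110
  stock rod 5: 60 + 50 = 110
  stock rod 6: 60 + 50 = 110
This matches the lower bound, so 6 is optimal.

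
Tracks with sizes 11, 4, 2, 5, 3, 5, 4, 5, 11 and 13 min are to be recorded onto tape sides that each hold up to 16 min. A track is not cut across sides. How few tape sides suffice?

Total = 13 + 11 + 11 + 5 + 5 + 5 + 4 + 4 + 3 + 2 = 63 min.
Lower bound: ⌈63/16⌉ = 4 tape sides.
A packing using 4 tape sides:
  side 1: 13 + 3 = 16
  side 2: 11 + 5 = 16
  side 3: 11 + 5 = 16
  side 4: 5 + 4 + 4 + 2 = 15
This matches the lower bound, so 4 is optimal.

4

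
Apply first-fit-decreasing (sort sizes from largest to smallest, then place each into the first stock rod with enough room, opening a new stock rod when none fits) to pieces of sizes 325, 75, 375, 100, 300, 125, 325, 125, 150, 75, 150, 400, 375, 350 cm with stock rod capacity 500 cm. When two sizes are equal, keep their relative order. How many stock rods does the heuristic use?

7

Sorted descending: 400, 375, 375, 350, 325, 325, 300, 150, 150, 125, 125, 100, 75, 75.
  400 → stock rod 1 (new)  [load 400/500]
  375 → stock rod 2 (new)  [load 375/500]
  375 → stock rod 3 (new)  [load 375/500]
  350 → stock rod 4 (new)  [load 350/500]
  325 → stock rod 5 (new)  [load 325/500]
  325 → stock rod 6 (new)  [load 325/500]
  300 → stock rod 7 (new)  [load 300/500]
  150 → stock rod 4  [load 500/500]
  150 → stock rod 5  [load 475/500]
  125 → stock rod 2  [load 500/500]
  125 → stock rod 3  [load 500/500]
  100 → stock rod 1  [load 500/500]
  75 → stock rod 6  [load 400/500]
  75 → stock rod 6  [load 475/500]
7 stock rods opened.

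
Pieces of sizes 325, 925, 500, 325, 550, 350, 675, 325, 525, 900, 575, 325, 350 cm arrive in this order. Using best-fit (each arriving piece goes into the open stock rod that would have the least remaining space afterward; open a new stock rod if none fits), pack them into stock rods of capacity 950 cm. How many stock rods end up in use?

8

  325 → stock rod 1 (new)  [load 325/950]
  925 → stock rod 2 (new)  [load 925/950]
  500 → stock rod 1  [load 825/950]
  325 → stock rod 3 (new)  [load 325/950]
  550 → stock rod 3  [load 875/950]
  350 → stock rod 4 (new)  [load 350/950]
  675 → stock rod 5 (new)  [load 675/950]
  325 → stock rod 4  [load 675/950]
  525 → stock rod 6 (new)  [load 525/950]
  900 → stock rod 7 (new)  [load 900/950]
  575 → stock rod 8 (new)  [load 575/950]
  325 → stock rod 8  [load 900/950]
  350 → stock rod 6  [load 875/950]
8 stock rods opened.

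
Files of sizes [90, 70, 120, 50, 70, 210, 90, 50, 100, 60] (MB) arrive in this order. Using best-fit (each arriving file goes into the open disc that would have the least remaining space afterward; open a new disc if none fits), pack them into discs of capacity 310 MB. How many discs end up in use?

4

  90 → disc 1 (new)  [load 90/310]
  70 → disc 1  [load 160/310]
  120 → disc 1  [load 280/310]
  50 → disc 2 (new)  [load 50/310]
  70 → disc 2  [load 120/310]
  210 → disc 3 (new)  [load 210/310]
  90 → disc 3  [load 300/310]
  50 → disc 2  [load 170/310]
  100 → disc 2  [load 270/310]
  60 → disc 4 (new)  [load 60/310]
4 discs opened.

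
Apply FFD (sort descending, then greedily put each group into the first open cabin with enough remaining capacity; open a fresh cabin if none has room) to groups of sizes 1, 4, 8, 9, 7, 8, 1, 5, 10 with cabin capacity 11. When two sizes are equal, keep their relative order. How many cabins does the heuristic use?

6

Sorted descending: 10, 9, 8, 8, 7, 5, 4, 1, 1.
  10 → cabin 1 (new)  [load 10/11]
  9 → cabin 2 (new)  [load 9/11]
  8 → cabin 3 (new)  [load 8/11]
  8 → cabin 4 (new)  [load 8/11]
  7 → cabin 5 (new)  [load 7/11]
  5 → cabin 6 (new)  [load 5/11]
  4 → cabin 5  [load 11/11]
  1 → cabin 1  [load 11/11]
  1 → cabin 2  [load 10/11]
6 cabins opened.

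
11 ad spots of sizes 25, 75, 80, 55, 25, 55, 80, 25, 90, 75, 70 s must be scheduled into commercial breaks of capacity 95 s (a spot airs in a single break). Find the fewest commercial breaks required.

Total = 90 + 80 + 80 + 75 + 75 + 70 + 55 + 55 + 25 + 25 + 25 = 655 s.
Lower bound: ⌈655/95⌉ = 7 commercial breaks.
Also, 8 ad spots each exceed 95/2 s, and no two of those can share a break, so at least 8 commercial breaks are needed.
A packing using 8 commercial breaks:
  break 1: 90 = 90
  break 2: 80 = 80
  break 3: 80 = 80
  break 4: 75 = 75
  break 5: 75 = 75
  break 6: 70 + 25 = 95
  break 7: 55 + 25 = 80
  break 8: 55 + 25 = 80
This matches the lower bound, so 8 is optimal.

8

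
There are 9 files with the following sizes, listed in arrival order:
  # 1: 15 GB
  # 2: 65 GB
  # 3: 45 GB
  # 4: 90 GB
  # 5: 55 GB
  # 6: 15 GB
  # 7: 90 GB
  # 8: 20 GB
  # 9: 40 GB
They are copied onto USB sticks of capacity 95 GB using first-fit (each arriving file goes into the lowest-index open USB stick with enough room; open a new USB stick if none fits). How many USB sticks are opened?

5

  15 → USB stick 1 (new)  [load 15/95]
  65 → USB stick 1  [load 80/95]
  45 → USB stick 2 (new)  [load 45/95]
  90 → USB stick 3 (new)  [load 90/95]
  55 → USB stick 4 (new)  [load 55/95]
  15 → USB stick 1  [load 95/95]
  90 → USB stick 5 (new)  [load 90/95]
  20 → USB stick 2  [load 65/95]
  40 → USB stick 4  [load 95/95]
5 USB sticks opened.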